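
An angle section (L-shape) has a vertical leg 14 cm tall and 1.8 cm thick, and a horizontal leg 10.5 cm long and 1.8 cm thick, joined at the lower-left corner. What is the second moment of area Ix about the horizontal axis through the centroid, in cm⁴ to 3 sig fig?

Ix ≈ 775 cm⁴

Split into non-overlapping primitives; take the origin at the lower-left of the bounding box.
Vertical leg: 1.8 × 14, A = 25.2 cm², y = 7 cm, Ī = 411.6 cm⁴.
Horizontal leg (remainder): 8.7 × 1.8, A = 15.66 cm², y = 0.9 cm, Ī = 4.2282 cm⁴.
Centroid: ȳ = ΣA·y / ΣA = 4.6621 cm.
Transfer each piece to the horizontal axis through the centroid using Ī + A·d² with d = y − 4.6621:
  vertical leg: d = 2.3379 cm → contributes +549.34 cm⁴
  horizontal leg (remainder): d = -3.7621 cm → contributes +225.87 cm⁴
Total I = 775.21 cm⁴.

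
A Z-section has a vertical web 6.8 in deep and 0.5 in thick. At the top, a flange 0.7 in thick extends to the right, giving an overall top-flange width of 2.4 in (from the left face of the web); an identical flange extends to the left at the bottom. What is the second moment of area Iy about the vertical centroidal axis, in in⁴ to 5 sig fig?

Iy ≈ 4.7015 in⁴

Split into non-overlapping primitives; take the origin at the lower-left of the bounding box.
Web: 0.5 × 6.8, A = 3.4 in², x = 2.15 in, Ī = 0.07083333 in⁴.
Top flange (beyond web): 1.9 × 0.7, A = 1.33 in², x = 3.35 in, Ī = 0.4001083 in⁴.
Bottom flange (beyond web): 1.9 × 0.7, A = 1.33 in², x = 0.95 in, Ī = 0.4001083 in⁴.
Centroid: x̄ = ΣA·x / ΣA = 2.15 in.
Transfer each piece to the vertical centroidal axis using Ī + A·d² with d = x − 2.15:
  web: d = 0 in → contributes +0.07083333 in⁴
  top flange (beyond web): d = 1.2 in → contributes +2.315308 in⁴
  bottom flange (beyond web): d = -1.2 in → contributes +2.315308 in⁴
Total I = 4.70145 in⁴.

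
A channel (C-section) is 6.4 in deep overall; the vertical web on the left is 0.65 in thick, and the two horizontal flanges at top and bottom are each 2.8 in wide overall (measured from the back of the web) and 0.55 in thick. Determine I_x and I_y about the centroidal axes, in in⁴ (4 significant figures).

Split into non-overlapping primitives; take the origin at the lower-left of the bounding box.
Web: 0.65 × 6.4, A = 4.16 in², y = 3.2 in, Ī = 14.1995 in⁴.
Top flange (beyond web): 2.15 × 0.55, A = 1.1825 in², y = 6.125 in, Ī = 0.0298089 in⁴.
Bottom flange (beyond web): 2.15 × 0.55, A = 1.1825 in², y = 0.275 in, Ī = 0.0298089 in⁴.
By symmetry the centroid is at mid-height, ȳ = 3.2 in.
Transfer each piece to the centroidal x-axis using Ī + A·d² with d = y − 3.2:
  web: d = 0 in → contributes +14.1995 in⁴
  top flange (beyond web): d = 2.925 in → contributes +10.1468 in⁴
  bottom flange (beyond web): d = -2.925 in → contributes +10.1468 in⁴
Total I = 34.4931 in⁴.
For the y-axis: x̄ = 0.832433 in.
Repeating about the centroidal y-axis gives I_y = 4.01277 in⁴.

I_x ≈ 34.49 in⁴, I_y ≈ 4.013 in⁴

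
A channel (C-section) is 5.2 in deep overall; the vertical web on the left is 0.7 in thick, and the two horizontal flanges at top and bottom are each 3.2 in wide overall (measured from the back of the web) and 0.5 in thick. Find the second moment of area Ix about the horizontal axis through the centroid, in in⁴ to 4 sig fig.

Decompose the section into non-overlapping parts with the origin at the bottom-left of its bounding rectangle.
Web: 0.7 × 5.2, A = 3.64 in², y = 2.6 in, Ī = 8.20213 in⁴.
Top flange (beyond web): 2.5 × 0.5, A = 1.25 in², y = 4.95 in, Ī = 0.0260417 in⁴.
Bottom flange (beyond web): 2.5 × 0.5, A = 1.25 in², y = 0.25 in, Ī = 0.0260417 in⁴.
By symmetry the centroid is at mid-height, ȳ = 2.6 in.
Transfer each piece to the horizontal axis through the centroid using Ī + A·d² with d = y − 2.6:
  web: d = 0 in → contributes +8.20213 in⁴
  top flange (beyond web): d = 2.35 in → contributes +6.92917 in⁴
  bottom flange (beyond web): d = -2.35 in → contributes +6.92917 in⁴
Total I = 22.0605 in⁴.

Ix ≈ 22.06 in⁴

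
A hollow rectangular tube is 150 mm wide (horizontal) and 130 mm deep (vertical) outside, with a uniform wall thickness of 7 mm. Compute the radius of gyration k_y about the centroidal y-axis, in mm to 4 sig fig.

Treat the section as a set of non-overlapping primitives; coordinates are from the bounding-box lower-left.
Outer rectangle: 150 × 130, A = 19 500 mm², x = 75 mm, Ī = 36 562 500 mm⁴.
Inner void (subtracted): 136 × 116, A = 15 776 mm², x = 75 mm, Ī = 24 316 075 mm⁴.
By symmetry the centroid is at mid-width, x̄ = 75 mm.
All pieces are centred on the centroidal y-axis, so I = ΣĪ (holes subtracted) = 12 246 425 mm⁴.
Radius of gyration: k = √(I/A) = √(12 246 425 / 3 724) = 57.3456 mm.

k_y ≈ 57.35 mm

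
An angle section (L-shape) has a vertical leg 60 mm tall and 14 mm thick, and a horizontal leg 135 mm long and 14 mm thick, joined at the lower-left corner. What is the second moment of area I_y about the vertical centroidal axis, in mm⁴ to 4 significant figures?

I_y ≈ 4.639 × 10⁶ mm⁴

Decompose the section into non-overlapping parts with the origin at the bottom-left of its bounding rectangle.
Vertical leg: 14 × 60, A = 840 mm², x = 7 mm, Ī = 13 720 mm⁴.
Horizontal leg (remainder): 121 × 14, A = 1 694 mm², x = 74.5 mm, Ī = 2 066 821 mm⁴.
Centroid: x̄ = ΣA·x / ΣA = 52.1243 mm.
Transfer each piece to the vertical centroidal axis using Ī + A·d² with d = x − 52.1243:
  vertical leg: d = -45.1243 mm → contributes +1 724 131 mm⁴
  horizontal leg (remainder): d = 22.3757 mm → contributes +2 914 959 mm⁴
Total I = 4 639 090 mm⁴.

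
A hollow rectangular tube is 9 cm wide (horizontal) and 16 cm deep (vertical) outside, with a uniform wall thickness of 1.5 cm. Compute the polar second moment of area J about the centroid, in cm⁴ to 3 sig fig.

Break the section into simple shapes (no overlaps), measuring from the bottom-left corner of the bounding box.
Outer rectangle: 9 × 16, A = 144 cm², y = 8 cm, Ī = 3 072 cm⁴.
Inner void (subtracted): 6 × 13, A = 78 cm², y = 8 cm, Ī = 1098.5 cm⁴.
By symmetry the centroid is at mid-height, ȳ = 8 cm.
All pieces are centred on the centroidal x-axis, so I = ΣĪ (holes subtracted) = 1973.5 cm⁴.
Repeating about the centroidal y-axis gives I_y = 738 cm⁴.
Polar second moment: J = I_x + I_y = 2711.5 cm⁴.

J ≈ 2710 cm⁴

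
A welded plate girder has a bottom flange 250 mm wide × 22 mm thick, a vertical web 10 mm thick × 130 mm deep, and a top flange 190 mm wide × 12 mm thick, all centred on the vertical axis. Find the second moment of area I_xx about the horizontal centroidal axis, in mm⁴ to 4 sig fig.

I_xx ≈ 3.812 × 10⁷ mm⁴

Split into non-overlapping primitives; take the origin at the lower-left of the bounding box.
Bottom plate: 250 × 22, A = 5 500 mm², y = 11 mm, Ī = 221 833 mm⁴.
Web plate: 10 × 130, A = 1 300 mm², y = 87 mm, Ī = 1 830 833 mm⁴.
Top plate: 190 × 12, A = 2 280 mm², y = 158 mm, Ī = 27 360 mm⁴.
Centroid: ȳ = ΣA·y / ΣA = 58.793 mm.
Transfer each piece to the horizontal centroidal axis using Ī + A·d² with d = y − 58.793:
  bottom plate: d = -47.793 mm → contributes +12 784 748 mm⁴
  web plate: d = 28.207 mm → contributes +2 865 162 mm⁴
  top plate: d = 99.207 mm → contributes +22 467 208 mm⁴
Total I = 38 117 117 mm⁴.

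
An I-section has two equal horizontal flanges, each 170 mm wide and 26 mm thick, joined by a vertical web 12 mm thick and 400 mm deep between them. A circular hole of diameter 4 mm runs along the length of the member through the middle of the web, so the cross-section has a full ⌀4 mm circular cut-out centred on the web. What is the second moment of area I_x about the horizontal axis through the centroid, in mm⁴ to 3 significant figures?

Decompose the section into non-overlapping parts with the origin at the bottom-left of its bounding rectangle.
Bottom flange: 170 × 26, A = 4 420 mm², y = 13 mm, Ī = 248 993 mm⁴.
Web: 12 × 400, A = 4 800 mm², y = 226 mm, Ī = 64 000 000 mm⁴.
Top flange: 170 × 26, A = 4 420 mm², y = 439 mm, Ī = 248 993 mm⁴.
Hole (subtracted): ⌀4, A = 12.566 mm², y = 226 mm, Ī = 12.566 mm⁴.
By symmetry the centroid is at mid-height, ȳ = 226 mm.
Transfer each piece to the horizontal axis through the centroid using Ī + A·d² with d = y − 226:
  bottom flange: d = -213 mm → contributes +200 779 973 mm⁴
  web: d = 0 mm → contributes +64 000 000 mm⁴
  top flange: d = 213 mm → contributes +200 779 973 mm⁴
  hole: d = 0 mm → contributes −12.566 mm⁴
Total I = 465 559 934 mm⁴.

I_x ≈ 4.66 × 10⁸ mm⁴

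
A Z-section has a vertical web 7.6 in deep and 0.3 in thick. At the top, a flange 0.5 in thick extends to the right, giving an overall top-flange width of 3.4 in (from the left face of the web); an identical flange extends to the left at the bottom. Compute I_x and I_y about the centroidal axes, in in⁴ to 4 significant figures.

I_x ≈ 50.11 in⁴, I_y ≈ 11.46 in⁴

Break the section into simple shapes (no overlaps), measuring from the bottom-left corner of the bounding box.
Web: 0.3 × 7.6, A = 2.28 in², y = 3.8 in, Ī = 10.9744 in⁴.
Top flange (beyond web): 3.1 × 0.5, A = 1.55 in², y = 7.35 in, Ī = 0.0322917 in⁴.
Bottom flange (beyond web): 3.1 × 0.5, A = 1.55 in², y = 0.25 in, Ī = 0.0322917 in⁴.
Centroid: ȳ = ΣA·y / ΣA = 3.8 in.
Transfer each piece to the centroidal x-axis using Ī + A·d² with d = y − 3.8:
  web: d = 0 in → contributes +10.9744 in⁴
  top flange (beyond web): d = 3.55 in → contributes +19.5662 in⁴
  bottom flange (beyond web): d = -3.55 in → contributes +19.5662 in⁴
Total I = 50.1067 in⁴.
For the y-axis: x̄ = 3.25 in.
Repeating about the centroidal y-axis gives I_y = 11.4587 in⁴.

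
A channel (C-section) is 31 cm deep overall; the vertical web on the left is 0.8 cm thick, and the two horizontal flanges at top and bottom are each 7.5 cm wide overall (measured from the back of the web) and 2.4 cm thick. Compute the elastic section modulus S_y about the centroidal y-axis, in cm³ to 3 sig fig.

S_y ≈ 63.9 cm³

Split into non-overlapping primitives; take the origin at the lower-left of the bounding box.
Web: 0.8 × 31, A = 24.8 cm², x = 0.4 cm, Ī = 1.3227 cm⁴.
Top flange (beyond web): 6.7 × 2.4, A = 16.08 cm², x = 4.15 cm, Ī = 60.153 cm⁴.
Bottom flange (beyond web): 6.7 × 2.4, A = 16.08 cm², x = 4.15 cm, Ī = 60.153 cm⁴.
Centroid: x̄ = ΣA·x / ΣA = 2.5173 cm.
Transfer each piece to the centroidal y-axis using Ī + A·d² with d = x − 2.5173:
  web: d = -2.1173 cm → contributes +112.5 cm⁴
  top flange (beyond web): d = 1.6327 cm → contributes +103.02 cm⁴
  bottom flange (beyond web): d = 1.6327 cm → contributes +103.02 cm⁴
Total I = 318.53 cm⁴.
Extreme fibre distance c = 4.9827 cm; S = I/c = 63.928 cm³.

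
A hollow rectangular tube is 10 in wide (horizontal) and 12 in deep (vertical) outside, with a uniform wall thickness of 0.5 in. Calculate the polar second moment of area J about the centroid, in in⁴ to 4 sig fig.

Break the section into simple shapes (no overlaps), measuring from the bottom-left corner of the bounding box.
Outer rectangle: 10 × 12, A = 120 in², y = 6 in, Ī = 1 440 in⁴.
Inner void (subtracted): 9 × 11, A = 99 in², y = 6 in, Ī = 998.25 in⁴.
By symmetry the centroid is at mid-height, ȳ = 6 in.
All pieces are centred on the centroidal x-axis, so I = ΣĪ (holes subtracted) = 441.75 in⁴.
Repeating about the centroidal y-axis gives I_y = 331.75 in⁴.
Polar second moment: J = I_x + I_y = 773.5 in⁴.

J ≈ 773.5 in⁴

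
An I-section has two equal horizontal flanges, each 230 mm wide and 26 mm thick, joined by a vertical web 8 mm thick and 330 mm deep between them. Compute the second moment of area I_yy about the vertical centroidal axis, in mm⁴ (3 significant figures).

I_yy ≈ 5.27 × 10⁷ mm⁴

Split into non-overlapping primitives; take the origin at the lower-left of the bounding box.
Bottom flange: 230 × 26, A = 5 980 mm², x = 115 mm, Ī = 26 361 833 mm⁴.
Web: 8 × 330, A = 2 640 mm², x = 115 mm, Ī = 14 080 mm⁴.
Top flange: 230 × 26, A = 5 980 mm², x = 115 mm, Ī = 26 361 833 mm⁴.
By symmetry the centroid is at mid-width, x̄ = 115 mm.
All pieces are centred on the vertical centroidal axis, so I = ΣĪ = 52 737 747 mm⁴.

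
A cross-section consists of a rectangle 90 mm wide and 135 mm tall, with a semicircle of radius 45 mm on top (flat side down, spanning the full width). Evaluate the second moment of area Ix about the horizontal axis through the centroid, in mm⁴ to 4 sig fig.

Ix ≈ 3.781 × 10⁷ mm⁴

Break the section into simple shapes (no overlaps), measuring from the bottom-left corner of the bounding box.
Rectangular body: 90 × 135, A = 12 150 mm², y = 67.5 mm, Ī = 18 452 813 mm⁴.
Semicircular cap: semicircle r = 45, A = 3180.86 mm², y = 154.099 mm, Ī = 450 072 mm⁴.
Centroid: ȳ = ΣA·y / ΣA = 85.4676 mm.
Transfer each piece to the horizontal axis through the centroid using Ī + A·d² with d = y − 85.4676:
  rectangular body: d = -17.9676 mm → contributes +22 375 237 mm⁴
  semicircular cap: d = 68.631 mm → contributes +15 432 630 mm⁴
Total I = 37 807 867 mm⁴.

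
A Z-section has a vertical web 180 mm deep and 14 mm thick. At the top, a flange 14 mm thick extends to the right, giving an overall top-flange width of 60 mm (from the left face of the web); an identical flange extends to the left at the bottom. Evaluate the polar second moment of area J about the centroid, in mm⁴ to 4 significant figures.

Treat the section as a set of non-overlapping primitives; coordinates are from the bounding-box lower-left.
Web: 14 × 180, A = 2 520 mm², y = 90 mm, Ī = 6 804 000 mm⁴.
Top flange (beyond web): 46 × 14, A = 644 mm², y = 173 mm, Ī = 10518.7 mm⁴.
Bottom flange (beyond web): 46 × 14, A = 644 mm², y = 7 mm, Ī = 10518.7 mm⁴.
Centroid: ȳ = ΣA·y / ΣA = 90 mm.
Transfer each piece to the centroidal x-axis using Ī + A·d² with d = y − 90:
  web: d = 0 mm → contributes +6 804 000 mm⁴
  top flange (beyond web): d = 83 mm → contributes +4 447 035 mm⁴
  bottom flange (beyond web): d = -83 mm → contributes +4 447 035 mm⁴
Total I = 15 698 069 mm⁴.
For the y-axis: x̄ = 53 mm.
Repeating about the centroidal y-axis gives I_y = 1 427 477 mm⁴.
Polar second moment: J = I_x + I_y = 17 125 547 mm⁴.

J ≈ 1.713 × 10⁷ mm⁴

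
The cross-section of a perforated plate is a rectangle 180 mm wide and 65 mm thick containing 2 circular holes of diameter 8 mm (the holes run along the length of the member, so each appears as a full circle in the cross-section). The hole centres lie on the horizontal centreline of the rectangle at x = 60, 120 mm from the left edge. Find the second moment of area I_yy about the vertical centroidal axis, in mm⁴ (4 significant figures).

I_yy ≈ 3.150 × 10⁷ mm⁴

Treat the section as a set of non-overlapping primitives; coordinates are from the bounding-box lower-left.
Plate: 180 × 65, A = 11 700 mm², x = 90 mm, Ī = 31 590 000 mm⁴.
Hole 1 (subtracted): ⌀8, A = 50.2655 mm², x = 60 mm, Ī = 201.062 mm⁴.
Hole 2 (subtracted): ⌀8, A = 50.2655 mm², x = 120 mm, Ī = 201.062 mm⁴.
By symmetry the centroid is at mid-width, x̄ = 90 mm.
Transfer each piece to the vertical centroidal axis using Ī + A·d² with d = x − 90:
  plate: d = 0 mm → contributes +31 590 000 mm⁴
  hole 1: d = -30 mm → contributes −45 440 mm⁴
  hole 2: d = 30 mm → contributes −45 440 mm⁴
Total I = 31 499 120 mm⁴.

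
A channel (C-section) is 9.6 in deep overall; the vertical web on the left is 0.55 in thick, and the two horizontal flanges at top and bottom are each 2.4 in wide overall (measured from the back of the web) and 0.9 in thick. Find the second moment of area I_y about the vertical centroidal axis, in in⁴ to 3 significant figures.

I_y ≈ 4.02 in⁴

Treat the section as a set of non-overlapping primitives; coordinates are from the bounding-box lower-left.
Web: 0.55 × 9.6, A = 5.28 in², x = 0.275 in, Ī = 0.1331 in⁴.
Top flange (beyond web): 1.85 × 0.9, A = 1.665 in², x = 1.475 in, Ī = 0.47487 in⁴.
Bottom flange (beyond web): 1.85 × 0.9, A = 1.665 in², x = 1.475 in, Ī = 0.47487 in⁴.
Centroid: x̄ = ΣA·x / ΣA = 0.73911 in.
Transfer each piece to the vertical centroidal axis using Ī + A·d² with d = x − 0.73911:
  web: d = -0.46411 in → contributes +1.2704 in⁴
  top flange (beyond web): d = 0.73589 in → contributes +1.3765 in⁴
  bottom flange (beyond web): d = 0.73589 in → contributes +1.3765 in⁴
Total I = 4.0235 in⁴.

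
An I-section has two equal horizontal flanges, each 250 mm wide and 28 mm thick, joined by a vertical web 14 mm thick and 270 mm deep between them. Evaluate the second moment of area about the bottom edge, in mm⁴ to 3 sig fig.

Decompose the section into non-overlapping parts with the origin at the bottom-left of its bounding rectangle.
Bottom flange: 250 × 28, A = 7 000 mm², y = 14 mm, Ī = 457 333 mm⁴.
Web: 14 × 270, A = 3 780 mm², y = 163 mm, Ī = 22 963 500 mm⁴.
Top flange: 250 × 28, A = 7 000 mm², y = 312 mm, Ī = 457 333 mm⁴.
Transfer each piece to the bottom edge using Ī + A·d² with d = y − 0:
  bottom flange: d = 14 mm → contributes +1 829 333 mm⁴
  web: d = 163 mm → contributes +123 394 320 mm⁴
  top flange: d = 312 mm → contributes +681 865 333 mm⁴
Total I = 807 088 987 mm⁴.

I_base ≈ 8.07 × 10⁸ mm⁴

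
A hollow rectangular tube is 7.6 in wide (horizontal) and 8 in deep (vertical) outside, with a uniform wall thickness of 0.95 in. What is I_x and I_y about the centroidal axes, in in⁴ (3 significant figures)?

Break the section into simple shapes (no overlaps), measuring from the bottom-left corner of the bounding box.
Outer rectangle: 7.6 × 8, A = 60.8 in², y = 4 in, Ī = 324.27 in⁴.
Inner void (subtracted): 5.7 × 6.1, A = 34.77 in², y = 4 in, Ī = 107.82 in⁴.
By symmetry the centroid is at mid-height, ȳ = 4 in.
All pieces are centred on the centroidal x-axis, so I = ΣĪ (holes subtracted) = 216.45 in⁴.
Repeating about the centroidal y-axis gives I_y = 198.51 in⁴.

I_x ≈ 216 in⁴, I_y ≈ 199 in⁴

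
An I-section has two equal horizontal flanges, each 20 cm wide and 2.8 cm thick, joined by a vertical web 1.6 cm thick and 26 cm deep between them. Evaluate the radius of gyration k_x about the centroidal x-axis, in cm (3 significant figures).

k_x ≈ 12.9 cm

Split into non-overlapping primitives; take the origin at the lower-left of the bounding box.
Bottom flange: 20 × 2.8, A = 56 cm², y = 1.4 cm, Ī = 36.587 cm⁴.
Web: 1.6 × 26, A = 41.6 cm², y = 15.8 cm, Ī = 2343.5 cm⁴.
Top flange: 20 × 2.8, A = 56 cm², y = 30.2 cm, Ī = 36.587 cm⁴.
By symmetry the centroid is at mid-height, ȳ = 15.8 cm.
Transfer each piece to the centroidal x-axis using Ī + A·d² with d = y − 15.8:
  bottom flange: d = -14.4 cm → contributes +11 649 cm⁴
  web: d = 0 cm → contributes +2343.5 cm⁴
  top flange: d = 14.4 cm → contributes +11 649 cm⁴
Total I = 25 641 cm⁴.
Radius of gyration: k = √(I/A) = √(25 641 / 153.6) = 12.92 cm.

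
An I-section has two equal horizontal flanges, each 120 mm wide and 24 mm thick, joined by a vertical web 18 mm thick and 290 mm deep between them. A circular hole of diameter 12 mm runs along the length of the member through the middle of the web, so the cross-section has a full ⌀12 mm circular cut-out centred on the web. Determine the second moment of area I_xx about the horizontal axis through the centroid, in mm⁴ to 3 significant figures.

Split into non-overlapping primitives; take the origin at the lower-left of the bounding box.
Bottom flange: 120 × 24, A = 2 880 mm², y = 12 mm, Ī = 138 240 mm⁴.
Web: 18 × 290, A = 5 220 mm², y = 169 mm, Ī = 36 583 500 mm⁴.
Top flange: 120 × 24, A = 2 880 mm², y = 326 mm, Ī = 138 240 mm⁴.
Hole (subtracted): ⌀12, A = 113.1 mm², y = 169 mm, Ī = 1017.9 mm⁴.
By symmetry the centroid is at mid-height, ȳ = 169 mm.
Transfer each piece to the horizontal axis through the centroid using Ī + A·d² with d = y − 169:
  bottom flange: d = -157 mm → contributes +71 127 360 mm⁴
  web: d = 0 mm → contributes +36 583 500 mm⁴
  top flange: d = 157 mm → contributes +71 127 360 mm⁴
  hole: d = 0 mm → contributes −1017.9 mm⁴
Total I = 178 837 202 mm⁴.

I_xx ≈ 1.79 × 10⁸ mm⁴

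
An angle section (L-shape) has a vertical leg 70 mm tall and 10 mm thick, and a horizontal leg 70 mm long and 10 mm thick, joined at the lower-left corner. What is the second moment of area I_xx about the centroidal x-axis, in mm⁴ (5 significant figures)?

I_xx ≈ 5.8160 × 10⁵ mm⁴

Decompose the section into non-overlapping parts with the origin at the bottom-left of its bounding rectangle.
Vertical leg: 10 × 70, A = 700 mm², y = 35 mm, Ī = 285833.3 mm⁴.
Horizontal leg (remainder): 60 × 10, A = 600 mm², y = 5 mm, Ī = 5 000 mm⁴.
Centroid: ȳ = ΣA·y / ΣA = 21.15385 mm.
Transfer each piece to the centroidal x-axis using Ī + A·d² with d = y − 21.15385:
  vertical leg: d = 13.84615 mm → contributes +420034.5 mm⁴
  horizontal leg (remainder): d = -16.15385 mm → contributes +161 568 mm⁴
Total I = 581602.6 mm⁴.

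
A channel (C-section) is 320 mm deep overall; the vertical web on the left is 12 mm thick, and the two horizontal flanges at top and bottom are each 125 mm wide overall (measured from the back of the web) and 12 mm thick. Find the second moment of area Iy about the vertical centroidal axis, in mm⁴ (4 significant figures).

Iy ≈ 9.141 × 10⁶ mm⁴

Treat the section as a set of non-overlapping primitives; coordinates are from the bounding-box lower-left.
Web: 12 × 320, A = 3 840 mm², x = 6 mm, Ī = 46 080 mm⁴.
Top flange (beyond web): 113 × 12, A = 1 356 mm², x = 68.5 mm, Ī = 1 442 897 mm⁴.
Bottom flange (beyond web): 113 × 12, A = 1 356 mm², x = 68.5 mm, Ī = 1 442 897 mm⁴.
Centroid: x̄ = ΣA·x / ΣA = 31.87 mm.
Transfer each piece to the vertical centroidal axis using Ī + A·d² with d = x − 31.87:
  web: d = -25.87 mm → contributes +2 616 019 mm⁴
  top flange (beyond web): d = 36.63 mm → contributes +3 262 323 mm⁴
  bottom flange (beyond web): d = 36.63 mm → contributes +3 262 323 mm⁴
Total I = 9 140 665 mm⁴.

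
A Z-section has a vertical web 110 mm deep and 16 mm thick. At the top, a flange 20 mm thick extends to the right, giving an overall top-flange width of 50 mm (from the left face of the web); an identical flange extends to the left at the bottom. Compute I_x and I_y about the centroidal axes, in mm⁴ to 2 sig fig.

Split into non-overlapping primitives; take the origin at the lower-left of the bounding box.
Web: 16 × 110, A = 1 760 mm², y = 55 mm, Ī = 1 774 667 mm⁴.
Top flange (beyond web): 34 × 20, A = 680 mm², y = 100 mm, Ī = 22 667 mm⁴.
Bottom flange (beyond web): 34 × 20, A = 680 mm², y = 10 mm, Ī = 22 667 mm⁴.
Centroid: ȳ = ΣA·y / ΣA = 55 mm.
Transfer each piece to the centroidal x-axis using Ī + A·d² with d = y − 55:
  web: d = 0 mm → contributes +1 774 667 mm⁴
  top flange (beyond web): d = 45 mm → contributes +1 399 667 mm⁴
  bottom flange (beyond web): d = -45 mm → contributes +1 399 667 mm⁴
Total I = 4 574 000 mm⁴.
For the y-axis: x̄ = 42 mm.
Repeating about the centroidal y-axis gives I_y = 1 018 560 mm⁴.

I_x ≈ 4.6 × 10⁶ mm⁴, I_y ≈ 1.0 × 10⁶ mm⁴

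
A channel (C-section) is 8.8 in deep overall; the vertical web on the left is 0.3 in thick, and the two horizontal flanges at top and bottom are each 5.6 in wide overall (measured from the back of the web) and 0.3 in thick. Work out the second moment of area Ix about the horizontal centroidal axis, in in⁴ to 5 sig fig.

Treat the section as a set of non-overlapping primitives; coordinates are from the bounding-box lower-left.
Web: 0.3 × 8.8, A = 2.64 in², y = 4.4 in, Ī = 17.0368 in⁴.
Top flange (beyond web): 5.3 × 0.3, A = 1.59 in², y = 8.65 in, Ī = 0.011925 in⁴.
Bottom flange (beyond web): 5.3 × 0.3, A = 1.59 in², y = 0.15 in, Ī = 0.011925 in⁴.
By symmetry the centroid is at mid-height, ȳ = 4.4 in.
Transfer each piece to the horizontal centroidal axis using Ī + A·d² with d = y − 4.4:
  web: d = 0 in → contributes +17.0368 in⁴
  top flange (beyond web): d = 4.25 in → contributes +28.7313 in⁴
  bottom flange (beyond web): d = -4.25 in → contributes +28.7313 in⁴
Total I = 74.4994 in⁴.

Ix ≈ 74.499 in⁴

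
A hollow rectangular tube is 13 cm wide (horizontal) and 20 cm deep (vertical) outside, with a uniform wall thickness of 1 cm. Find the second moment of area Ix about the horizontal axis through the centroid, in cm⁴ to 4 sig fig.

Ix ≈ 3321 cm⁴

Split into non-overlapping primitives; take the origin at the lower-left of the bounding box.
Outer rectangle: 13 × 20, A = 260 cm², y = 10 cm, Ī = 8666.67 cm⁴.
Inner void (subtracted): 11 × 18, A = 198 cm², y = 10 cm, Ī = 5 346 cm⁴.
By symmetry the centroid is at mid-height, ȳ = 10 cm.
All pieces are centred on the horizontal axis through the centroid, so I = ΣĪ (holes subtracted) = 3320.67 cm⁴.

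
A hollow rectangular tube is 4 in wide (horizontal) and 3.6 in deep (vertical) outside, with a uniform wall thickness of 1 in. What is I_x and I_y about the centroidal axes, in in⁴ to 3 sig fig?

Treat the section as a set of non-overlapping primitives; coordinates are from the bounding-box lower-left.
Outer rectangle: 4 × 3.6, A = 14.4 in², y = 1.8 in, Ī = 15.552 in⁴.
Inner void (subtracted): 2 × 1.6, A = 3.2 in², y = 1.8 in, Ī = 0.68267 in⁴.
By symmetry the centroid is at mid-height, ȳ = 1.8 in.
All pieces are centred on the centroidal x-axis, so I = ΣĪ (holes subtracted) = 14.869 in⁴.
Repeating about the centroidal y-axis gives I_y = 18.133 in⁴.

I_x ≈ 14.9 in⁴, I_y ≈ 18.1 in⁴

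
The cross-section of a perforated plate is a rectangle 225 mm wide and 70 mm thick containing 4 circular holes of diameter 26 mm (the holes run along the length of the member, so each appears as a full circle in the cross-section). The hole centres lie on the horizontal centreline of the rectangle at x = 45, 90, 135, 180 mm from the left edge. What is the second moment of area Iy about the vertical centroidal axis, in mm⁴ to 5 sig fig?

Iy ≈ 6.0980 × 10⁷ mm⁴

Treat the section as a set of non-overlapping primitives; coordinates are from the bounding-box lower-left.
Plate: 225 × 70, A = 15 750 mm², x = 112.5 mm, Ī = 66 445 313 mm⁴.
Hole 1 (subtracted): ⌀26, A = 530.9292 mm², x = 45 mm, Ī = 22431.76 mm⁴.
Hole 2 (subtracted): ⌀26, A = 530.9292 mm², x = 90 mm, Ī = 22431.76 mm⁴.
Hole 3 (subtracted): ⌀26, A = 530.9292 mm², x = 135 mm, Ī = 22431.76 mm⁴.
Hole 4 (subtracted): ⌀26, A = 530.9292 mm², x = 180 mm, Ī = 22431.76 mm⁴.
By symmetry the centroid is at mid-width, x̄ = 112.5 mm.
Transfer each piece to the vertical centroidal axis using Ī + A·d² with d = x − 112.5:
  plate: d = 0 mm → contributes +66 445 313 mm⁴
  hole 1: d = -67.5 mm → contributes −2 441 478 mm⁴
  hole 2: d = -22.5 mm → contributes −291214.6 mm⁴
  hole 3: d = 22.5 mm → contributes −291214.6 mm⁴
  hole 4: d = 67.5 mm → contributes −2 441 478 mm⁴
Total I = 60 979 928 mm⁴.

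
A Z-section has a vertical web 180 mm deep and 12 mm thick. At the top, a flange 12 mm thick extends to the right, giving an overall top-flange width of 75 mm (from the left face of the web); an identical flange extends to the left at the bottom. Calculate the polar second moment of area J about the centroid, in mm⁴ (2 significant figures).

Decompose the section into non-overlapping parts with the origin at the bottom-left of its bounding rectangle.
Web: 12 × 180, A = 2 160 mm², y = 90 mm, Ī = 5 832 000 mm⁴.
Top flange (beyond web): 63 × 12, A = 756 mm², y = 174 mm, Ī = 9 072 mm⁴.
Bottom flange (beyond web): 63 × 12, A = 756 mm², y = 6 mm, Ī = 9 072 mm⁴.
Centroid: ȳ = ΣA·y / ΣA = 90 mm.
Transfer each piece to the centroidal x-axis using Ī + A·d² with d = y − 90:
  web: d = 0 mm → contributes +5 832 000 mm⁴
  top flange (beyond web): d = 84 mm → contributes +5 343 408 mm⁴
  bottom flange (beyond web): d = -84 mm → contributes +5 343 408 mm⁴
Total I = 16 518 816 mm⁴.
For the y-axis: x̄ = 69 mm.
Repeating about the centroidal y-axis gives I_y = 2 652 264 mm⁴.
Polar second moment: J = I_x + I_y = 19 171 080 mm⁴.

J ≈ 1.9 × 10⁷ mm⁴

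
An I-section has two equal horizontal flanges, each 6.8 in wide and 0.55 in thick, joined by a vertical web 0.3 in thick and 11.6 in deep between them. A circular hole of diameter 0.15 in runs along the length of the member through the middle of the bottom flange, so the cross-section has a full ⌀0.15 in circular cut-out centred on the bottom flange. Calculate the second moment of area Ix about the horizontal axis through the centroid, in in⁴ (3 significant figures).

Decompose the section into non-overlapping parts with the origin at the bottom-left of its bounding rectangle.
Bottom flange: 6.8 × 0.55, A = 3.74 in², y = 0.275 in, Ī = 0.094279 in⁴.
Web: 0.3 × 11.6, A = 3.48 in², y = 6.35 in, Ī = 39.022 in⁴.
Top flange: 6.8 × 0.55, A = 3.74 in², y = 12.425 in, Ī = 0.094279 in⁴.
Hole (subtracted): ⌀0.15, A = 0.017671 in², y = 0.275 in, Ī = 0.00002485 in⁴.
Centroid: ȳ = ΣA·y / ΣA = 6.3598 in.
Transfer each piece to the horizontal axis through the centroid using Ī + A·d² with d = y − 6.3598:
  bottom flange: d = -6.0848 in → contributes +138.57 in⁴
  web: d = -0.0098109 in → contributes +39.023 in⁴
  top flange: d = 6.0652 in → contributes +137.68 in⁴
  hole: d = -6.0848 in → contributes −0.65431 in⁴
Total I = 314.61 in⁴.

Ix ≈ 315 in⁴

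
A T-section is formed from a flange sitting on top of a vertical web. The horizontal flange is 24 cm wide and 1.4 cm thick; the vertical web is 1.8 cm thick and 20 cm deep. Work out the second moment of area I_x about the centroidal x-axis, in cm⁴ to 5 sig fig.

Split into non-overlapping primitives; take the origin at the lower-left of the bounding box.
Flange: 24 × 1.4, A = 33.6 cm², y = 20.7 cm, Ī = 5.488 cm⁴.
Web: 1.8 × 20, A = 36 cm², y = 10 cm, Ī = 1 200 cm⁴.
Centroid: ȳ = ΣA·y / ΣA = 15.16552 cm.
Transfer each piece to the centroidal x-axis using Ī + A·d² with d = y − 15.16552:
  flange: d = 5.534483 cm → contributes +1034.673 cm⁴
  web: d = -5.165517 cm → contributes +2160.572 cm⁴
Total I = 3195.245 cm⁴.

I_x ≈ 3195.2 cm⁴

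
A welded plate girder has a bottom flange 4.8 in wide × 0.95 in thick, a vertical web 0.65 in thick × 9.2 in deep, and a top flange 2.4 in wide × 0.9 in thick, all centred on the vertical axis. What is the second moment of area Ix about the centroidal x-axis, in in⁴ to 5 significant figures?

Ix ≈ 203.41 in⁴

Split into non-overlapping primitives; take the origin at the lower-left of the bounding box.
Bottom plate: 4.8 × 0.95, A = 4.56 in², y = 0.475 in, Ī = 0.34295 in⁴.
Web plate: 0.65 × 9.2, A = 5.98 in², y = 5.55 in, Ī = 42.17893 in⁴.
Top plate: 2.4 × 0.9, A = 2.16 in², y = 10.6 in, Ī = 0.1458 in⁴.
Centroid: ȳ = ΣA·y / ΣA = 4.586693 in.
Transfer each piece to the centroidal x-axis using Ī + A·d² with d = y − 4.586693:
  bottom plate: d = -4.111693 in → contributes +77.43439 in⁴
  web plate: d = 0.9633071 in → contributes +47.72814 in⁴
  top plate: d = 6.013307 in → contributes +78.2511 in⁴
Total I = 203.4136 in⁴.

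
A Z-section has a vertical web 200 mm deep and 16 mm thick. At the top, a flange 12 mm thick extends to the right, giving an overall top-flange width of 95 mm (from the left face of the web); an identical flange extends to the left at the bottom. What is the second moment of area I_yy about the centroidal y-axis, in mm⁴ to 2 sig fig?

Break the section into simple shapes (no overlaps), measuring from the bottom-left corner of the bounding box.
Web: 16 × 200, A = 3 200 mm², x = 87 mm, Ī = 68 267 mm⁴.
Top flange (beyond web): 79 × 12, A = 948 mm², x = 134.5 mm, Ī = 493 039 mm⁴.
Bottom flange (beyond web): 79 × 12, A = 948 mm², x = 39.5 mm, Ī = 493 039 mm⁴.
Centroid: x̄ = ΣA·x / ΣA = 87 mm.
Transfer each piece to the centroidal y-axis using Ī + A·d² with d = x − 87:
  web: d = 0 mm → contributes +68 267 mm⁴
  top flange (beyond web): d = 47.5 mm → contributes +2 631 964 mm⁴
  bottom flange (beyond web): d = -47.5 mm → contributes +2 631 964 mm⁴
Total I = 5 332 195 mm⁴.

I_yy ≈ 5.3 × 10⁶ mm⁴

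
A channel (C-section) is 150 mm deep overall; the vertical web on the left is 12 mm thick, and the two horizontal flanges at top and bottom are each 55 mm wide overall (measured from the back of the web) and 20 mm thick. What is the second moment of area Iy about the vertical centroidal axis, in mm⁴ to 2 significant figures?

Iy ≈ 9.5 × 10⁵ mm⁴

Treat the section as a set of non-overlapping primitives; coordinates are from the bounding-box lower-left.
Web: 12 × 150, A = 1 800 mm², x = 6 mm, Ī = 21 600 mm⁴.
Top flange (beyond web): 43 × 20, A = 860 mm², x = 33.5 mm, Ī = 132 512 mm⁴.
Bottom flange (beyond web): 43 × 20, A = 860 mm², x = 33.5 mm, Ī = 132 512 mm⁴.
Centroid: x̄ = ΣA·x / ΣA = 19.44 mm.
Transfer each piece to the vertical centroidal axis using Ī + A·d² with d = x − 19.44:
  web: d = -13.44 mm → contributes +346 620 mm⁴
  top flange (beyond web): d = 14.06 mm → contributes +302 580 mm⁴
  bottom flange (beyond web): d = 14.06 mm → contributes +302 580 mm⁴
Total I = 951 780 mm⁴.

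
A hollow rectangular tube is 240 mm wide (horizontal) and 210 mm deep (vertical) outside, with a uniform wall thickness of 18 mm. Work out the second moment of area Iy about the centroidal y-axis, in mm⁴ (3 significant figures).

Iy ≈ 1.19 × 10⁸ mm⁴

Decompose the section into non-overlapping parts with the origin at the bottom-left of its bounding rectangle.
Outer rectangle: 240 × 210, A = 50 400 mm², x = 120 mm, Ī = 241 920 000 mm⁴.
Inner void (subtracted): 204 × 174, A = 35 496 mm², x = 120 mm, Ī = 123 100 128 mm⁴.
By symmetry the centroid is at mid-width, x̄ = 120 mm.
All pieces are centred on the centroidal y-axis, so I = ΣĪ (holes subtracted) = 118 819 872 mm⁴.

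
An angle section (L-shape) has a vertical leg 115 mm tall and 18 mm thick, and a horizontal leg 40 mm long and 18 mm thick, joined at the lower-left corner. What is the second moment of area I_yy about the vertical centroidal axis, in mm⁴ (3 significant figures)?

I_yy ≈ 2.05 × 10⁵ mm⁴

Decompose the section into non-overlapping parts with the origin at the bottom-left of its bounding rectangle.
Vertical leg: 18 × 115, A = 2 070 mm², x = 9 mm, Ī = 55 890 mm⁴.
Horizontal leg (remainder): 22 × 18, A = 396 mm², x = 29 mm, Ī = 15 972 mm⁴.
Centroid: x̄ = ΣA·x / ΣA = 12.212 mm.
Transfer each piece to the vertical centroidal axis using Ī + A·d² with d = x − 12.212:
  vertical leg: d = -3.2117 mm → contributes +77 242 mm⁴
  horizontal leg (remainder): d = 16.788 mm → contributes +127 584 mm⁴
Total I = 204 826 mm⁴.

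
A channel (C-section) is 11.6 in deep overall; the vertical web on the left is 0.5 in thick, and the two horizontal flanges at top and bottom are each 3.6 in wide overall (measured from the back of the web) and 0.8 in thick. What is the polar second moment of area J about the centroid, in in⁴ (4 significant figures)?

Decompose the section into non-overlapping parts with the origin at the bottom-left of its bounding rectangle.
Web: 0.5 × 11.6, A = 5.8 in², y = 5.8 in, Ī = 65.0373 in⁴.
Top flange (beyond web): 3.1 × 0.8, A = 2.48 in², y = 11.2 in, Ī = 0.132267 in⁴.
Bottom flange (beyond web): 3.1 × 0.8, A = 2.48 in², y = 0.4 in, Ī = 0.132267 in⁴.
By symmetry the centroid is at mid-height, ȳ = 5.8 in.
Transfer each piece to the centroidal x-axis using Ī + A·d² with d = y − 5.8:
  web: d = 0 in → contributes +65.0373 in⁴
  top flange (beyond web): d = 5.4 in → contributes +72.4491 in⁴
  bottom flange (beyond web): d = -5.4 in → contributes +72.4491 in⁴
Total I = 209.935 in⁴.
For the y-axis: x̄ = 1.07974 in.
Repeating about the centroidal y-axis gives I_y = 12.7554 in⁴.
Polar second moment: J = I_x + I_y = 222.691 in⁴.

J ≈ 222.7 in⁴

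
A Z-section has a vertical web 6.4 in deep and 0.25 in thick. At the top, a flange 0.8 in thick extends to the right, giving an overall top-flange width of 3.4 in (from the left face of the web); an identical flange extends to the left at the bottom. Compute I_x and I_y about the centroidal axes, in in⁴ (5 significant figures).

I_x ≈ 45.244 in⁴, I_y ≈ 18.741 in⁴

Treat the section as a set of non-overlapping primitives; coordinates are from the bounding-box lower-left.
Web: 0.25 × 6.4, A = 1.6 in², y = 3.2 in, Ī = 5.461333 in⁴.
Top flange (beyond web): 3.15 × 0.8, A = 2.52 in², y = 6 in, Ī = 0.1344 in⁴.
Bottom flange (beyond web): 3.15 × 0.8, A = 2.52 in², y = 0.4 in, Ī = 0.1344 in⁴.
Centroid: ȳ = ΣA·y / ΣA = 3.2 in.
Transfer each piece to the centroidal x-axis using Ī + A·d² with d = y − 3.2:
  web: d = 0 in → contributes +5.461333 in⁴
  top flange (beyond web): d = 2.8 in → contributes +19.8912 in⁴
  bottom flange (beyond web): d = -2.8 in → contributes +19.8912 in⁴
Total I = 45.24373 in⁴.
For the y-axis: x̄ = 3.275 in.
Repeating about the centroidal y-axis gives I_y = 18.74138 in⁴.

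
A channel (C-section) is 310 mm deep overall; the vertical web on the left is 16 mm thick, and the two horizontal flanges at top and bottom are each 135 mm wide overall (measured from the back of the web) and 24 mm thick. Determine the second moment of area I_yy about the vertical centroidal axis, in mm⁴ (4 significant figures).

Split into non-overlapping primitives; take the origin at the lower-left of the bounding box.
Web: 16 × 310, A = 4 960 mm², x = 8 mm, Ī = 105 813 mm⁴.
Top flange (beyond web): 119 × 24, A = 2 856 mm², x = 75.5 mm, Ī = 3 370 318 mm⁴.
Bottom flange (beyond web): 119 × 24, A = 2 856 mm², x = 75.5 mm, Ī = 3 370 318 mm⁴.
Centroid: x̄ = ΣA·x / ΣA = 44.1282 mm.
Transfer each piece to the vertical centroidal axis using Ī + A·d² with d = x − 44.1282:
  web: d = -36.1282 mm → contributes +6 579 833 mm⁴
  top flange (beyond web): d = 31.3718 mm → contributes +6 181 167 mm⁴
  bottom flange (beyond web): d = 31.3718 mm → contributes +6 181 167 mm⁴
Total I = 18 942 166 mm⁴.

I_yy ≈ 1.894 × 10⁷ mm⁴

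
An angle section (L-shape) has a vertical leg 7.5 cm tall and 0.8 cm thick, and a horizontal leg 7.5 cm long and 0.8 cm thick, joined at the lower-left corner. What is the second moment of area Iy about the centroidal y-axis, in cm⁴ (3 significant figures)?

Decompose the section into non-overlapping parts with the origin at the bottom-left of its bounding rectangle.
Vertical leg: 0.8 × 7.5, A = 6 cm², x = 0.4 cm, Ī = 0.32 cm⁴.
Horizontal leg (remainder): 6.7 × 0.8, A = 5.36 cm², x = 4.15 cm, Ī = 20.051 cm⁴.
Centroid: x̄ = ΣA·x / ΣA = 2.1694 cm.
Transfer each piece to the centroidal y-axis using Ī + A·d² with d = x − 2.1694:
  vertical leg: d = -1.7694 cm → contributes +19.104 cm⁴
  horizontal leg (remainder): d = 1.9806 cm → contributes +41.078 cm⁴
Total I = 60.182 cm⁴.

Iy ≈ 60.2 cm⁴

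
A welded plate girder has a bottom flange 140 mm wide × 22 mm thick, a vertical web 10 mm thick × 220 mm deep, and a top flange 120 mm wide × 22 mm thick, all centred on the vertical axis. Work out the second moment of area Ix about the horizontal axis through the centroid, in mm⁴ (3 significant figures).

Ix ≈ 9.25 × 10⁷ mm⁴

Split into non-overlapping primitives; take the origin at the lower-left of the bounding box.
Bottom plate: 140 × 22, A = 3 080 mm², y = 11 mm, Ī = 124 227 mm⁴.
Web plate: 10 × 220, A = 2 200 mm², y = 132 mm, Ī = 8 873 333 mm⁴.
Top plate: 120 × 22, A = 2 640 mm², y = 253 mm, Ī = 106 480 mm⁴.
Centroid: ȳ = ΣA·y / ΣA = 125.28 mm.
Transfer each piece to the horizontal axis through the centroid using Ī + A·d² with d = y − 125.28:
  bottom plate: d = -114.28 mm → contributes +40 347 211 mm⁴
  web plate: d = 6.7222 mm → contributes +8 972 748 mm⁴
  top plate: d = 127.72 mm → contributes +43 172 710 mm⁴
Total I = 92 492 669 mm⁴.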